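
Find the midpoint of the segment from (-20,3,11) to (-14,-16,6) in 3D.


Mx = (-20- 14)/2 = -17.0000
My = (3- 16)/2 = -6.5000
Mz = (11+6)/2 = 8.5000

M = (-17.0000, -6.5000, 8.5000)


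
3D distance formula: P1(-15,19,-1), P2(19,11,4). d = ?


dx=34, dy=-8, dz=5
d = sqrt(1156+64+25) = sqrt(1245) = 35.2846

35.2846


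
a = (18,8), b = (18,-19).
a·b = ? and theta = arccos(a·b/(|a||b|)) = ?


a·b = 18*18 + 8*(-19) = 324 - 152 = 172
|a| = sqrt(324+64) = 19.6977
|b| = sqrt(324+361) = 26.1725
cos(theta) = 172/(sqrt(388)*sqrt(685)) = 172/sqrt(265780) = 0.333632
theta = arccos(172/sqrt(265780)) = 70.5106 degrees

a·b = 172, theta = 70.5106 deg


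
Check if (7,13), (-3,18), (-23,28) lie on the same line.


7*(18-28) - 3*(28-13) - 23*(13-18)
= -70 - 45 + 115 = 0

Yes, collinear (determinant = 0)


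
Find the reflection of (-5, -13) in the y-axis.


Reflection rule for y-axis: (-x, y)
(-5, -13) -> (5, -13)

(5, -13)


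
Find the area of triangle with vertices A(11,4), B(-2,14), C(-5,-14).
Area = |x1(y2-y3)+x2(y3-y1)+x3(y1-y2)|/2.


11*(14+ 14) = 308
-2*(-14-4) = 36
-5*(4-14) = 50
sum = 394
Area = |394|/2 = 197.0000

197.0000 sq units


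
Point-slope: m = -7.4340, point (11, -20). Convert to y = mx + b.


y + 20 = -7.4340(x - 11)
y = -7.4340x - 20 + 7.4340*11
y = -7.4340x + 61.7740

y = -7.4340x + 61.7740


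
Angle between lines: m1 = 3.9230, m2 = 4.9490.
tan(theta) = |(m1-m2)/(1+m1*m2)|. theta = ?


m1-m2 = -1.026
1+m1*m2 = 20.414927
tan(theta) = |-1.026/20.414927| = 0.050257
theta = arctan(|-1.026/20.414927|) = 2.8771 degrees (acute angle)

2.8771 degrees


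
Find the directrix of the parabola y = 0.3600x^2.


a = 0.3600
1/(4a) = 0.6944
directrix: y = -0.6944 = -0.6944

y = -0.6944


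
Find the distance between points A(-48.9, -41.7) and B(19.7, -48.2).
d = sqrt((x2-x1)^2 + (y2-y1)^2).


dx = 19.7 + 48.9 = 68.6
dy = -48.2 + 41.7 = -6.5
d = sqrt(4705.96 + 42.25) = sqrt(4748.21) = 68.9073

68.9073


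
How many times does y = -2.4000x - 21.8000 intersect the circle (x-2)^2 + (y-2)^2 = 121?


Substitute y = -2.4000x - 21.8000: (x-2)^2 + (-2.4000x- 21.8000-2)^2 = 121
Expand to Ax^2 + Bx + C = 0, where b-k = -23.8
A = 1+m^2 = 6.76
B = 2(m(b-k) - h) = 2(-2.4000*(-23.8) - 2) = 110.24
C = h^2 + (b-k)^2 - r^2 = 4 + 566.44 - 121 = 449.44
disc = B^2-4AC = 12152.8576 - 12152.8576 = 0
disc = 0

1 intersection point (tangent)


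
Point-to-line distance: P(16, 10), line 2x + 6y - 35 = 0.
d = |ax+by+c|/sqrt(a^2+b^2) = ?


|2*16 + 6*10 - 35| = |57| = 57
sqrt(4 + 36) = sqrt(40) = 6.3246
d = 57/sqrt(40) = 9.0125

9.0125


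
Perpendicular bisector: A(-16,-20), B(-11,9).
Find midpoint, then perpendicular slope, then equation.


Midpoint = (-13.5, -5.5)
Slope of AB = dy/dx = 29/5 = 5.8000
Perp slope = -dx/dy = -5/29 = -0.1724
b = My - (perp slope)*Mx = -5.5 + (5*(-13.5))/29 = -5.5 - 2.3276 = -7.8276

y = -0.1724x - 7.8276


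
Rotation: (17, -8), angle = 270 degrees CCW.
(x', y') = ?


cos(270) = 0, sin(270) = -1
x' = 17*0 + 8*(-1) = -8
y' = 17*(-1) - 8*0 = -17

(-8, -17)


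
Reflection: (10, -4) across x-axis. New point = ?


Reflection rule for x-axis: (x, -y)
(10, -4) -> (10, 4)

(10, 4)


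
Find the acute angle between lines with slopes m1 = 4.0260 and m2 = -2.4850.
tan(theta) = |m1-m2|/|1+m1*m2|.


m1-m2 = 6.511
1+m1*m2 = -9.00461
tan(theta) = |6.511/(-9.00461)| = 0.723074
theta = arctan(|6.511/(-9.00461)|) = 35.8697 degrees (acute angle)

35.8697 degrees


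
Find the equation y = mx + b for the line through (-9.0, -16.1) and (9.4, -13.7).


m = (2.4)/(18.4) = 0.1304
b = y1 - m*x1 = -16.1 - (2.4*(-9.0))/(18.4) = -16.1 + 1.1739 = -14.9261

y = 0.1304x - 14.9261


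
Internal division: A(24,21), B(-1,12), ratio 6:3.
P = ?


Px = (6*(-1) + 3*24)/9 = 66/9 = 7.3333
Py = (6*12 + 3*21)/9 = 135/9 = 15.0000

P = (7.3333, 15.0000)


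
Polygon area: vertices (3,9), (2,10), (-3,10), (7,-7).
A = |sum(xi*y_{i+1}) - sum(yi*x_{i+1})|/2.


sum(xi*y_{i+1}) = 3*10 + 2*10 - 3*(-7) + 7*9 = 134
sum(yi*x_{i+1}) = 9*2 + 10*(-3) + 10*7 - 7*3 = 37
Area = |134 - 37|/2 = 97/2 = 48.5000

48.5000 sq units


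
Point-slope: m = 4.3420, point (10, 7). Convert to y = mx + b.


y - 7 = 4.3420(x - 10)
y = 4.3420x + 7 - 4.3420*10
y = 4.3420x - 36.4200

y = 4.3420x - 36.4200


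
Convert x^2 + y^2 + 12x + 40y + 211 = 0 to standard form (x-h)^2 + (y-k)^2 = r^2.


h = -D/2 = -12/2 = -6
k = -E/2 = -40/2 = -20
r^2 = h^2 + k^2 - F = 36 + 400 - 211 = 225
r = 15

Center (-6, -20), radius = 15


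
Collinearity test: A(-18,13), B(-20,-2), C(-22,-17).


-18*(-2+ 17) - 20*(-17-13) - 22*(13+ 2)
= -270 + 600 - 330 = 0

Yes, collinear (determinant = 0)


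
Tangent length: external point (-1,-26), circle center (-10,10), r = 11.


d = sqrt((-1+ 10)^2 + (-26-10)^2) = sqrt(81+1296) = 37.1080
L = sqrt(1377.0000 - 121) = sqrt(1256.0000) = 35.4401

35.4401


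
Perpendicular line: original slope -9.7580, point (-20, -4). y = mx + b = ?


Perpendicular slope = -1/m1 = -1/(-9.7580) = 0.1025
b2 = y0 - m2*x0 = -4 - 20/(-9.7580) = -4 + 2.0496 = -1.9504

y = 0.1025x - 1.9504


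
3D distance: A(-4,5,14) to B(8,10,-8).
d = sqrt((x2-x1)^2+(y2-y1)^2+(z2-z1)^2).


dx=12, dy=5, dz=-22
d = sqrt(144+25+484) = sqrt(653) = 25.5539

25.5539


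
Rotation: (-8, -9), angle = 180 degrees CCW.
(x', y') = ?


cos(180) = -1, sin(180) = 0
x' = -8*(-1) + 9*0 = 8
y' = -8*0 - 9*(-1) = 9

(8, 9)


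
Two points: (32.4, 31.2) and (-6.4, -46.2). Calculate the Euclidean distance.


dx = -6.4 - 32.4 = -38.8
dy = -46.2 - 31.2 = -77.4
d = sqrt(1505.44 + 5990.76) = sqrt(7496.2) = 86.5806

86.5806


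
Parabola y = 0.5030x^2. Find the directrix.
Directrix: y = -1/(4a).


a = 0.5030
1/(4a) = 0.4970
directrix: y = -0.4970 = -0.4970

y = -0.4970


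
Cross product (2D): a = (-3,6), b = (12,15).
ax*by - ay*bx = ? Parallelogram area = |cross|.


cross = -3*15 - 6*12 = -45 - 72 = -117
Parallelogram area = |-117| = 117

cross = -117, parallelogram area = 117


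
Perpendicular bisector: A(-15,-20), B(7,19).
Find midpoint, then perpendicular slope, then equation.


Midpoint = (-4, -0.5)
Slope of AB = dy/dx = 39/22 = 1.7727
Perp slope = -dx/dy = -22/39 = -0.5641
b = My - (perp slope)*Mx = -0.5 + (22*(-4))/39 = -0.5 - 2.2564 = -2.7564

y = -0.5641x - 2.7564


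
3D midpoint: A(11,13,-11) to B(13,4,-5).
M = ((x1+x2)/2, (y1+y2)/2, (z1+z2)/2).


Mx = (11+13)/2 = 12.0000
My = (13+4)/2 = 8.5000
Mz = (-11- 5)/2 = -8.0000

M = (12.0000, 8.5000, -8.0000)


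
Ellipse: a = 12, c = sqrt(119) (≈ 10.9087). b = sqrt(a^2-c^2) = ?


b^2 = 12^2 - (sqrt(119))^2 = 144 - 119 = 25
b = sqrt(25) = 5

b = 5


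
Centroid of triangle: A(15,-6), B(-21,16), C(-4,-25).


Gx = (15- 21- 4)/3 = -10/3 = -3.3333
Gy = (-6+16- 25)/3 = -15/3 = -5.0000

G = (-3.3333, -5.0000)


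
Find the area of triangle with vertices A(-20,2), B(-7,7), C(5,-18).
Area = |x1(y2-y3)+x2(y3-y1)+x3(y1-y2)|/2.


-20*(7+ 18) = -500
-7*(-18-2) = 140
5*(2-7) = -25
sum = -385
Area = |-385|/2 = 192.5000

192.5000 sq units


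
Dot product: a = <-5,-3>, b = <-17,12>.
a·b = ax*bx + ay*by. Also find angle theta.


a·b = -5*(-17) - 3*12 = 85 - 36 = 49
|a| = sqrt(25+9) = 5.8310
|b| = sqrt(289+144) = 20.8087
cos(theta) = 49/(sqrt(34)*sqrt(433)) = 49/sqrt(14722) = 0.403843
theta = arccos(49/sqrt(14722)) = 66.1813 degrees

a·b = 49, theta = 66.1813 deg


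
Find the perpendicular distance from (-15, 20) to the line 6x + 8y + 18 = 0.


|6*(-15) + 8*20 + 18| = |88| = 88
sqrt(36 + 64) = sqrt(100) = 10.0000
d = 88/sqrt(100) = 8.8000

8.8000


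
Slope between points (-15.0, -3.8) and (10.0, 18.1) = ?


dy = 18.1 + 3.8 = 21.9
dx = 10.0 + 15.0 = 25.0
m = 21.9/25.0 = 0.8760

m = 0.8760


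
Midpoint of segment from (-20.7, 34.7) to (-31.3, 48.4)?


Mx = (-20.7 - 31.3)/2 = -52.0/2 = -26.0000
My = (34.7 + 48.4)/2 = 83.1/2 = 41.5500

(-26.0000, 41.5500)


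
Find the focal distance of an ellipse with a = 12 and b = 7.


c^2 = 12^2 - 7^2 = 144 - 49 = 95
c = sqrt(95) = 9.7468

c = 9.7468


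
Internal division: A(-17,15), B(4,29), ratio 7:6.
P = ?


Px = (7*4 + 6*(-17))/13 = -74/13 = -5.6923
Py = (7*29 + 6*15)/13 = 293/13 = 22.5385

P = (-5.6923, 22.5385)


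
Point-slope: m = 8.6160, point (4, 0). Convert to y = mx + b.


y - 0 = 8.6160(x - 4)
y = 8.6160x + 0 - 8.6160*4
y = 8.6160x - 34.4640

y = 8.6160x - 34.4640


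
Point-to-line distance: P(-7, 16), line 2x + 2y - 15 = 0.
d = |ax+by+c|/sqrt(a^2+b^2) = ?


|2*(-7) + 2*16 - 15| = |3| = 3
sqrt(4 + 4) = sqrt(8) = 2.8284
d = 3/sqrt(8) = 1.0607

1.0607


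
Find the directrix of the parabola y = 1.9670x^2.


a = 1.9670
1/(4a) = 0.1271
directrix: y = -0.1271 = -0.1271

y = -0.1271


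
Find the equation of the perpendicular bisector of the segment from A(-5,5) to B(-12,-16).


Midpoint = (-8.5, -5.5)
Slope of AB = dy/dx = -21/(-7) = 3.0000
Perp slope = -dx/dy = -7/21 = -0.3333
b = My - (perp slope)*Mx = -5.5 + (-7*(-8.5))/(-21) = -5.5 - 2.8333 = -8.3333

y = -0.3333x - 8.3333


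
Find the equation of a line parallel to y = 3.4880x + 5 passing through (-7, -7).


Parallel lines have equal slopes.
m2 = 3.4880
b2 = -7 - 3.4880*(-7) = 17.4160

y = 3.4880x + 17.4160


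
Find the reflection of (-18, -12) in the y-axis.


Reflection rule for y-axis: (-x, y)
(-18, -12) -> (18, -12)

(18, -12)


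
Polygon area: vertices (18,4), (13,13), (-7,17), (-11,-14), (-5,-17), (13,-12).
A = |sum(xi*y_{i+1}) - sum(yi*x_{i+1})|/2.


sum(xi*y_{i+1}) = 18*13 + 13*17 - 7*(-14) - 11*(-17) - 5*(-12) + 13*4 = 852
sum(yi*x_{i+1}) = 4*13 + 13*(-7) + 17*(-11) - 14*(-5) - 17*13 - 12*18 = -593
Area = |852 + 593|/2 = 1445/2 = 722.5000

722.5000 sq units


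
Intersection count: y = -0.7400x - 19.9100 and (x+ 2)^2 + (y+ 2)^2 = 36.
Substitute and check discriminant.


Substitute y = -0.7400x - 19.9100: (x+ 2)^2 + (-0.7400x- 19.9100+ 2)^2 = 36
Expand to Ax^2 + Bx + C = 0, where b-k = -17.91
A = 1+m^2 = 1.5476
B = 2(m(b-k) - h) = 2(-0.7400*(-17.91) + 2) = 30.5068
C = h^2 + (b-k)^2 - r^2 = 4 + 320.7681 - 36 = 288.7681
disc = B^2-4AC = 930.6648 - 1787.5900 = -856.9252
disc < 0

0 intersection points


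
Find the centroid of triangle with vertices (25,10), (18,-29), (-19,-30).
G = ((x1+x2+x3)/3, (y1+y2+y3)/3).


Gx = (25+18- 19)/3 = 24/3 = 8.0000
Gy = (10- 29- 30)/3 = -49/3 = -16.3333

G = (8.0000, -16.3333)


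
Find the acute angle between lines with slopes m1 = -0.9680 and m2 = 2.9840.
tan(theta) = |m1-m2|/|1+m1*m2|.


m1-m2 = -3.952
1+m1*m2 = -1.888512
tan(theta) = |-3.952/(-1.888512)| = 2.092653
theta = arctan(|-3.952/(-1.888512)|) = 64.4586 degrees (acute angle)

64.4586 degrees


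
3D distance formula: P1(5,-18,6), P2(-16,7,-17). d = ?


dx=-21, dy=25, dz=-23
d = sqrt(441+625+529) = sqrt(1595) = 39.9375

39.9375


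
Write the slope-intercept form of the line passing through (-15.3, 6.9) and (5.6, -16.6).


m = (-23.5)/(20.9) = -1.1244
b = y1 - m*x1 = 6.9 - (-23.5*(-15.3))/(20.9) = 6.9 - 17.2033 = -10.3033

y = -1.1244x - 10.3033


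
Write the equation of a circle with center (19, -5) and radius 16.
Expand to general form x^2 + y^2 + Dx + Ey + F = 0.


(x-19)^2 + (y+ 5)^2 = 16^2
D = -2h = -38, E = -2k = 10
F = h^2+k^2-r^2 = 361+25-256 = 130

x^2 + y^2 - 38x + 10y + 130 = 0


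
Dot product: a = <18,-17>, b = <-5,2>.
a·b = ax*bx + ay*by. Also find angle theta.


a·b = 18*(-5) - 17*2 = -90 - 34 = -124
|a| = sqrt(324+289) = 24.7588
|b| = sqrt(25+4) = 5.3852
cos(theta) = -124/(sqrt(613)*sqrt(29)) = -124/sqrt(17777) = -0.930020
theta = arccos(-124/sqrt(17777)) = 158.4380 degrees

a·b = -124, theta = 158.4380 deg


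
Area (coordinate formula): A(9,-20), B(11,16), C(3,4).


9*(16-4) = 108
11*(4+ 20) = 264
3*(-20-16) = -108
sum = 264
Area = |264|/2 = 132.0000

132.0000 sq units


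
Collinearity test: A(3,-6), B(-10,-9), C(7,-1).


3*(-9+ 1) - 10*(-1+ 6) + 7*(-6+ 9)
= -24 - 50 + 21 = -53

No, not collinear (determinant = -53)


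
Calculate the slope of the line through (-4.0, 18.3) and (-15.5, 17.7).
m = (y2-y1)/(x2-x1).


dy = 17.7 - 18.3 = -0.6
dx = -15.5 + 4.0 = -11.5
m = -0.6/(-11.5) = 0.0522

m = 0.0522


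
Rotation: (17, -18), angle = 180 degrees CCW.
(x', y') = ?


cos(180) = -1, sin(180) = 0
x' = 17*(-1) + 18*0 = -17
y' = 17*0 - 18*(-1) = 18

(-17, 18)


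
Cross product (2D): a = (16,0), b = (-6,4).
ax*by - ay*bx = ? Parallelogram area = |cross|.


cross = 16*4 - 0*(-6) = 64 - 0 = 64
Parallelogram area = |64| = 64

cross = 64, parallelogram area = 64


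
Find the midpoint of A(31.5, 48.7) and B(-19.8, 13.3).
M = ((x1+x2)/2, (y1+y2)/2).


Mx = (31.5 - 19.8)/2 = 11.7/2 = 5.8500
My = (48.7 + 13.3)/2 = 62.0/2 = 31.0000

(5.8500, 31.0000)


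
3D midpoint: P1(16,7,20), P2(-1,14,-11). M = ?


Mx = (16- 1)/2 = 7.5000
My = (7+14)/2 = 10.5000
Mz = (20- 11)/2 = 4.5000

M = (7.5000, 10.5000, 4.5000)


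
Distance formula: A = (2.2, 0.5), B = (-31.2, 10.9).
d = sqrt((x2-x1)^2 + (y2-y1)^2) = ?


dx = -31.2 - 2.2 = -33.4
dy = 10.9 - 0.5 = 10.4
d = sqrt(1115.56 + 108.16) = sqrt(1223.72) = 34.9817

34.9817


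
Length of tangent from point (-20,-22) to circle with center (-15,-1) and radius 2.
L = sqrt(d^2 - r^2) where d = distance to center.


d = sqrt((-20+ 15)^2 + (-22+ 1)^2) = sqrt(25+441) = 21.5870
L = sqrt(466.0000 - 4) = sqrt(462.0000) = 21.4942

21.4942


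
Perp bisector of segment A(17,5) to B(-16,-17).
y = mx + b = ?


Midpoint = (0.5, -6)
Slope of AB = dy/dx = -22/(-33) = 0.6667
Perp slope = -dx/dy = -33/22 = -1.5000
b = My - (perp slope)*Mx = -6 + (-33*0.5)/(-22) = -6 + 0.7500 = -5.2500

y = -1.5000x - 5.2500


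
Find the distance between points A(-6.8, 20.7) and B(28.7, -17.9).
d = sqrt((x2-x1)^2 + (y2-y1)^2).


dx = 28.7 + 6.8 = 35.5
dy = -17.9 - 20.7 = -38.6
d = sqrt(1260.25 + 1489.96) = sqrt(2750.21) = 52.4424

52.4424


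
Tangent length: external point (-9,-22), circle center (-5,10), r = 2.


d = sqrt((-9+ 5)^2 + (-22-10)^2) = sqrt(16+1024) = 32.2490
L = sqrt(1040.0000 - 4) = sqrt(1036.0000) = 32.1870

32.1870


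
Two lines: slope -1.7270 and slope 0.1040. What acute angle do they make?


m1-m2 = -1.831
1+m1*m2 = 0.820392
tan(theta) = |-1.831/0.820392| = 2.231860
theta = arctan(|-1.831/0.820392|) = 65.8649 degrees (acute angle)

65.8649 degrees


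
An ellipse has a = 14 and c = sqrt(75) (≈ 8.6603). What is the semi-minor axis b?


b^2 = 14^2 - (sqrt(75))^2 = 196 - 75 = 121
b = sqrt(121) = 11

b = 11


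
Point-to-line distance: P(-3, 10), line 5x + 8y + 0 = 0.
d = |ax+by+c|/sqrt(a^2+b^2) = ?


|5*(-3) + 8*10 + 0| = |65| = 65
sqrt(25 + 64) = sqrt(89) = 9.4340
d = 65/sqrt(89) = 6.8900

6.8900


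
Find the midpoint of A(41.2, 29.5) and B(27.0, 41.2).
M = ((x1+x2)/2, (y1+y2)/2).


Mx = (41.2 + 27.0)/2 = 68.2/2 = 34.1000
My = (29.5 + 41.2)/2 = 70.7/2 = 35.3500

(34.1000, 35.3500)


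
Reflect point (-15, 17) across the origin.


Reflection rule for origin: (-x, -y)
(-15, 17) -> (15, -17)

(15, -17)


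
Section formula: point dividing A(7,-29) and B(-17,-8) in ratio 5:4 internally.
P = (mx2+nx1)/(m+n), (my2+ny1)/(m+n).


Px = (5*(-17) + 4*7)/9 = -57/9 = -6.3333
Py = (5*(-8) + 4*(-29))/9 = -156/9 = -17.3333

P = (-6.3333, -17.3333)


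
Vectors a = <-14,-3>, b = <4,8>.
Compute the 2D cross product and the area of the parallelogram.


cross = -14*8 + 3*4 = -112 + 12 = -100
Parallelogram area = |-100| = 100

cross = -100, parallelogram area = 100


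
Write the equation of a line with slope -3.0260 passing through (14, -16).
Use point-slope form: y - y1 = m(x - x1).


y + 16 = -3.0260(x - 14)
y = -3.0260x - 16 + 3.0260*14
y = -3.0260x + 26.3640

y = -3.0260x + 26.3640


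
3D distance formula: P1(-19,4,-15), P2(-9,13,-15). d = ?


dx=10, dy=9, dz=0
d = sqrt(100+81+0) = sqrt(181) = 13.4536

13.4536


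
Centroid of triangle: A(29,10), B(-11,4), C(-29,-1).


Gx = (29- 11- 29)/3 = -11/3 = -3.6667
Gy = (10+4- 1)/3 = 13/3 = 4.3333

G = (-3.6667, 4.3333)


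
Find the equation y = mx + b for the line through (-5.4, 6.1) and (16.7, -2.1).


m = (-8.2)/(22.1) = -0.3710
b = y1 - m*x1 = 6.1 - (-8.2*(-5.4))/(22.1) = 6.1 - 2.0036 = 4.0964

y = -0.3710x + 4.0964


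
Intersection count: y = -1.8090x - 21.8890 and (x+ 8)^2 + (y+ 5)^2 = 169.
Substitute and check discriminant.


Substitute y = -1.8090x - 21.8890: (x+ 8)^2 + (-1.8090x- 21.8890+ 5)^2 = 169
Expand to Ax^2 + Bx + C = 0, where b-k = -16.889
A = 1+m^2 = 4.272481
B = 2(m(b-k) - h) = 2(-1.8090*(-16.889) + 8) = 77.104402
C = h^2 + (b-k)^2 - r^2 = 64 + 285.238321 - 169 = 180.238321
disc = B^2-4AC = 5945.0888 - 3080.2592 = 2864.8296
disc > 0

2 intersection points


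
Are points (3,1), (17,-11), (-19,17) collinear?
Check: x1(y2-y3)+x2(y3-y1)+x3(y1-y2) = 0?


3*(-11-17) + 17*(17-1) - 19*(1+ 11)
= -84 + 272 - 228 = -40

No, not collinear (determinant = -40)


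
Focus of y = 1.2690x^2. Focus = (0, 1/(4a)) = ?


a = 1.2690
4a = 5.0760
focus = (0, 1/5.0760) = (0, 0.1970)

Focus = (0, 0.1970)


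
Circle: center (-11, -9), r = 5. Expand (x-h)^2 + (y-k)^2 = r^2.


(x+ 11)^2 + (y+ 9)^2 = 5^2
D = -2h = 22, E = -2k = 18
F = h^2+k^2-r^2 = 121+81-25 = 177

x^2 + y^2 + 22x + 18y + 177 = 0


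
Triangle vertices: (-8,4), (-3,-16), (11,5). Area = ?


-8*(-16-5) = 168
-3*(5-4) = -3
11*(4+ 16) = 220
sum = 385
Area = |385|/2 = 192.5000

192.5000 sq units


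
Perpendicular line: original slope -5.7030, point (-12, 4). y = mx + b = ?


Perpendicular slope = -1/m1 = -1/(-5.7030) = 0.1753
b2 = y0 - m2*x0 = 4 - 12/(-5.7030) = 4 + 2.1042 = 6.1042

y = 0.1753x + 6.1042


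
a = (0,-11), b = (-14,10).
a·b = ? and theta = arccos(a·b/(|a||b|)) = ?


a·b = 0*(-14) - 11*10 = 0 - 110 = -110
|a| = sqrt(0+121) = 11.0000
|b| = sqrt(196+100) = 17.2047
cos(theta) = -110/(sqrt(121)*sqrt(296)) = -110/sqrt(35816) = -0.581238
theta = arccos(-110/sqrt(35816)) = 125.5377 degrees

a·b = -110, theta = 125.5377 deg


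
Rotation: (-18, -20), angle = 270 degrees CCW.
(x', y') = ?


cos(270) = 0, sin(270) = -1
x' = -18*0 + 20*(-1) = -20
y' = -18*(-1) - 20*0 = 18

(-20, 18)


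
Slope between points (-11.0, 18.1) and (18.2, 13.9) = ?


dy = 13.9 - 18.1 = -4.2
dx = 18.2 + 11.0 = 29.2
m = -4.2/29.2 = -0.1438

m = -0.1438


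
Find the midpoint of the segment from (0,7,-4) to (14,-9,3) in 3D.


Mx = (0+14)/2 = 7.0000
My = (7- 9)/2 = -1.0000
Mz = (-4+3)/2 = -0.5000

M = (7.0000, -1.0000, -0.5000)


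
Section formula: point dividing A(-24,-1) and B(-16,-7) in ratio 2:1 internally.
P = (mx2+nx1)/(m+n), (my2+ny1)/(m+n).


Px = (2*(-16) + 1*(-24))/3 = -56/3 = -18.6667
Py = (2*(-7) + 1*(-1))/3 = -15/3 = -5.0000

P = (-18.6667, -5.0000)


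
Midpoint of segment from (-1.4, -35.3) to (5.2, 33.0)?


Mx = (-1.4 + 5.2)/2 = 3.8/2 = 1.9000
My = (-35.3 + 33.0)/2 = -2.3/2 = -1.1500

(1.9000, -1.1500)


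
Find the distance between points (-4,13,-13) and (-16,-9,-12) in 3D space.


dx=-12, dy=-22, dz=1
d = sqrt(144+484+1) = sqrt(629) = 25.0799

25.0799


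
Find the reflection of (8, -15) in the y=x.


Reflection rule for y=x: (y, x)
(8, -15) -> (-15, 8)

(-15, 8)


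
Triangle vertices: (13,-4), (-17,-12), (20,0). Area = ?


13*(-12-0) = -156
-17*(0+ 4) = -68
20*(-4+ 12) = 160
sum = -64
Area = |-64|/2 = 32.0000

32.0000 sq units


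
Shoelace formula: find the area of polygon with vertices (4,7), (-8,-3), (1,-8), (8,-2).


sum(xi*y_{i+1}) = 4*(-3) - 8*(-8) + 1*(-2) + 8*7 = 106
sum(yi*x_{i+1}) = 7*(-8) - 3*1 - 8*8 - 2*4 = -131
Area = |106 + 131|/2 = 237/2 = 118.5000

118.5000 sq units


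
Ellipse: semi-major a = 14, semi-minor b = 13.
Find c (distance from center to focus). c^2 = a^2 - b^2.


c^2 = 14^2 - 13^2 = 196 - 169 = 27
c = sqrt(27) = 5.1962

c = 5.1962


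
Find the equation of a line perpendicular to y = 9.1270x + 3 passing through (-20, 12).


Perpendicular slope = -1/m1 = -1/9.1270 = -0.1096
b2 = y0 - m2*x0 = 12 - 20/9.1270 = 12 - 2.1913 = 9.8087

y = -0.1096x + 9.8087


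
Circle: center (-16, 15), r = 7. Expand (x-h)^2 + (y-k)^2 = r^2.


(x+ 16)^2 + (y-15)^2 = 7^2
D = -2h = 32, E = -2k = -30
F = h^2+k^2-r^2 = 256+225-49 = 432

x^2 + y^2 + 32x - 30y + 432 = 0


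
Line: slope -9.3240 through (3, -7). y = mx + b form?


y + 7 = -9.3240(x - 3)
y = -9.3240x - 7 + 9.3240*3
y = -9.3240x + 20.9720

y = -9.3240x + 20.9720


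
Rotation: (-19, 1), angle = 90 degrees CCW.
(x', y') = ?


cos(90) = 0, sin(90) = 1
x' = -19*0 - 1*1 = -1
y' = -19*1 + 1*0 = -19

(-1, -19)


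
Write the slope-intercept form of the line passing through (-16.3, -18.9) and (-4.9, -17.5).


m = (1.4)/(11.4) = 0.1228
b = y1 - m*x1 = -18.9 - (1.4*(-16.3))/(11.4) = -18.9 + 2.0018 = -16.8982

y = 0.1228x - 16.8982


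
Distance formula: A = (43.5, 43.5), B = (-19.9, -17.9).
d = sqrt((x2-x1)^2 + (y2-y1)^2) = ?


dx = -19.9 - 43.5 = -63.4
dy = -17.9 - 43.5 = -61.4
d = sqrt(4019.56 + 3769.96) = sqrt(7789.52) = 88.2583

88.2583


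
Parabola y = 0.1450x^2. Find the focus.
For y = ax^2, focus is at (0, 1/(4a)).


a = 0.1450
4a = 0.5800
focus = (0, 1/0.5800) = (0, 1.7241)

Focus = (0, 1.7241)


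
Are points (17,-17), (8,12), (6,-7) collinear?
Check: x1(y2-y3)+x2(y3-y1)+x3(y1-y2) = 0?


17*(12+ 7) + 8*(-7+ 17) + 6*(-17-12)
= 323 + 80 - 174 = 229

No, not collinear (determinant = 229)


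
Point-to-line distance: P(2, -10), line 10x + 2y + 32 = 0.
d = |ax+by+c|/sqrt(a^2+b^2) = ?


|10*2 + 2*(-10) + 32| = |32| = 32
sqrt(100 + 4) = sqrt(104) = 10.1980
d = 32/sqrt(104) = 3.1379

3.1379


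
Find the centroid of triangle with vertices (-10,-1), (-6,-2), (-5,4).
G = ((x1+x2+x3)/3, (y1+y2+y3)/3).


Gx = (-10- 6- 5)/3 = -21/3 = -7.0000
Gy = (-1- 2+4)/3 = 1/3 = 0.3333

G = (-7.0000, 0.3333)


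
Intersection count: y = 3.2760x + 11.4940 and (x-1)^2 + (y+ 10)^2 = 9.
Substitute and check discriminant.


Substitute y = 3.2760x + 11.4940: (x-1)^2 + (3.2760x+11.4940+ 10)^2 = 9
Expand to Ax^2 + Bx + C = 0, where b-k = 21.494
A = 1+m^2 = 11.732176
B = 2(m(b-k) - h) = 2(3.2760*21.494 - 1) = 138.828688
C = h^2 + (b-k)^2 - r^2 = 1 + 461.992036 - 9 = 453.992036
disc = B^2-4AC = 19273.4046 - 21305.2579 = -2031.8533
disc < 0

0 intersection points


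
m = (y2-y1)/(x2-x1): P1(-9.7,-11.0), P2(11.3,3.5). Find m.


dy = 3.5 + 11.0 = 14.5
dx = 11.3 + 9.7 = 21.0
m = 14.5/21.0 = 0.6905

m = 0.6905


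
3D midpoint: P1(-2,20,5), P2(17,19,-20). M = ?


Mx = (-2+17)/2 = 7.5000
My = (20+19)/2 = 19.5000
Mz = (5- 20)/2 = -7.5000

M = (7.5000, 19.5000, -7.5000)


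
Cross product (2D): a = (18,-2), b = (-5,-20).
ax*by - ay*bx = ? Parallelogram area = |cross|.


cross = 18*(-20) + 2*(-5) = -360 - 10 = -370
Parallelogram area = |-370| = 370

cross = -370, parallelogram area = 370


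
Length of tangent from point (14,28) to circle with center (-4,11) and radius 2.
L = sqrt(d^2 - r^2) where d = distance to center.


d = sqrt((14+ 4)^2 + (28-11)^2) = sqrt(324+289) = 24.7588
L = sqrt(613.0000 - 4) = sqrt(609.0000) = 24.6779

24.6779


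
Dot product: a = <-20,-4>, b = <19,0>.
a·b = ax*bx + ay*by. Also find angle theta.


a·b = -20*19 - 4*0 = -380 + 0 = -380
|a| = sqrt(400+16) = 20.3961
|b| = sqrt(361+0) = 19.0000
cos(theta) = -380/(sqrt(416)*sqrt(361)) = -380/sqrt(150176) = -0.980581
theta = arccos(-380/sqrt(150176)) = 168.6901 degrees

a·b = -380, theta = 168.6901 deg


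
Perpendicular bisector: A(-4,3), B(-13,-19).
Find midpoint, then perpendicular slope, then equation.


Midpoint = (-8.5, -8)
Slope of AB = dy/dx = -22/(-9) = 2.4444
Perp slope = -dx/dy = -9/22 = -0.4091
b = My - (perp slope)*Mx = -8 + (-9*(-8.5))/(-22) = -8 - 3.4773 = -11.4773

y = -0.4091x - 11.4773


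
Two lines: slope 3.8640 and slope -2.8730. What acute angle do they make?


m1-m2 = 6.737
1+m1*m2 = -10.101272
tan(theta) = |6.737/(-10.101272)| = 0.666946
theta = arctan(|6.737/(-10.101272)|) = 33.7011 degrees (acute angle)

33.7011 degrees


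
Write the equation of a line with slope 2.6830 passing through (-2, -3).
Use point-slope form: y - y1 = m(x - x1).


y + 3 = 2.6830(x + 2)
y = 2.6830x - 3 - 2.6830*(-2)
y = 2.6830x + 2.3660

y = 2.6830x + 2.3660


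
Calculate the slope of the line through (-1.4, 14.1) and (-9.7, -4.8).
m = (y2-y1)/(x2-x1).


dy = -4.8 - 14.1 = -18.9
dx = -9.7 + 1.4 = -8.3
m = -18.9/(-8.3) = 2.2771

m = 2.2771


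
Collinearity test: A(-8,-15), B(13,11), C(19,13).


-8*(11-13) + 13*(13+ 15) + 19*(-15-11)
= 16 + 364 - 494 = -114

No, not collinear (determinant = -114)


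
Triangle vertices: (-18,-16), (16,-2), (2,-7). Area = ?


-18*(-2+ 7) = -90
16*(-7+ 16) = 144
2*(-16+ 2) = -28
sum = 26
Area = |26|/2 = 13.0000

13.0000 sq units


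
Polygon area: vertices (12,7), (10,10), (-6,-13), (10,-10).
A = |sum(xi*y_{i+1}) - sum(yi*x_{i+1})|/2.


sum(xi*y_{i+1}) = 12*10 + 10*(-13) - 6*(-10) + 10*7 = 120
sum(yi*x_{i+1}) = 7*10 + 10*(-6) - 13*10 - 10*12 = -240
Area = |120 + 240|/2 = 360/2 = 180.0000

180.0000 sq units


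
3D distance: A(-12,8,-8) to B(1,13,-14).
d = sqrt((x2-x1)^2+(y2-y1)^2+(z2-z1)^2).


dx=13, dy=5, dz=-6
d = sqrt(169+25+36) = sqrt(230) = 15.1658

15.1658


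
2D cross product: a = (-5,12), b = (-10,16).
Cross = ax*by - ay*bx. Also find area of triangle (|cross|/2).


cross = -5*16 - 12*(-10) = -80 + 120 = 40
Triangle area = |40|/2 = 40/2 = 20.0000

cross = 40, triangle area = 20.0000


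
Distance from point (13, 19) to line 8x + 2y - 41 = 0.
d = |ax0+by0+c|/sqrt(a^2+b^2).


|8*13 + 2*19 - 41| = |101| = 101
sqrt(64 + 4) = sqrt(68) = 8.2462
d = 101/sqrt(68) = 12.2480

12.2480


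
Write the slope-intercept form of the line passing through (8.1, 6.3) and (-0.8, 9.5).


m = (3.2)/(-8.9) = -0.3596
b = y1 - m*x1 = 6.3 - (3.2*8.1)/(-8.9) = 6.3 + 2.9124 = 9.2124

y = -0.3596x + 9.2124


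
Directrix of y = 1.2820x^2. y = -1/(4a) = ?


a = 1.2820
1/(4a) = 0.1950
directrix: y = -0.1950 = -0.1950

y = -0.1950


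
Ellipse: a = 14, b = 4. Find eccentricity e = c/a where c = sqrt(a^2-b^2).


c = sqrt(196-16) = sqrt(180) = 13.4164
e = c/a = sqrt(180)/14 = 0.9583

e = 0.9583


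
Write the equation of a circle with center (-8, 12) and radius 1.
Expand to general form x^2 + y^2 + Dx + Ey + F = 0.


(x+ 8)^2 + (y-12)^2 = 1^2
D = -2h = 16, E = -2k = -24
F = h^2+k^2-r^2 = 64+144-1 = 207

x^2 + y^2 + 16x - 24y + 207 = 0


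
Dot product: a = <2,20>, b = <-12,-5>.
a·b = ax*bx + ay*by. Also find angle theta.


a·b = 2*(-12) + 20*(-5) = -24 - 100 = -124
|a| = sqrt(4+400) = 20.0998
|b| = sqrt(144+25) = 13.0000
cos(theta) = -124/(sqrt(404)*sqrt(169)) = -124/sqrt(68276) = -0.474556
theta = arccos(-124/sqrt(68276)) = 118.3305 degrees

a·b = -124, theta = 118.3305 deg


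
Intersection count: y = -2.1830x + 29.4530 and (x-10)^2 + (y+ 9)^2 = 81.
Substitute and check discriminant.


Substitute y = -2.1830x + 29.4530: (x-10)^2 + (-2.1830x+29.4530+ 9)^2 = 81
Expand to Ax^2 + Bx + C = 0, where b-k = 38.453
A = 1+m^2 = 5.765489
B = 2(m(b-k) - h) = 2(-2.1830*38.453 - 10) = -187.885798
C = h^2 + (b-k)^2 - r^2 = 100 + 1478.633209 - 81 = 1497.633209
disc = B^2-4AC = 35301.0731 - 34538.3512 = 762.7219
disc > 0

2 intersection points


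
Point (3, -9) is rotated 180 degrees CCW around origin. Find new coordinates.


cos(180) = -1, sin(180) = 0
x' = 3*(-1) + 9*0 = -3
y' = 3*0 - 9*(-1) = 9

(-3, 9)


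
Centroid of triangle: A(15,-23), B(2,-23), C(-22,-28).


Gx = (15+2- 22)/3 = -5/3 = -1.6667
Gy = (-23- 23- 28)/3 = -74/3 = -24.6667

G = (-1.6667, -24.6667)


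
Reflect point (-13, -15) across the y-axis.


Reflection rule for y-axis: (-x, y)
(-13, -15) -> (13, -15)

(13, -15)


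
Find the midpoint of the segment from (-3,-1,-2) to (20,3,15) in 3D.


Mx = (-3+20)/2 = 8.5000
My = (-1+3)/2 = 1.0000
Mz = (-2+15)/2 = 6.5000

M = (8.5000, 1.0000, 6.5000)


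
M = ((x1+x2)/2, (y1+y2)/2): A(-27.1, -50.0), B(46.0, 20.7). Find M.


Mx = (-27.1 + 46.0)/2 = 18.9/2 = 9.4500
My = (-50.0 + 20.7)/2 = -29.3/2 = -14.6500

(9.4500, -14.6500)


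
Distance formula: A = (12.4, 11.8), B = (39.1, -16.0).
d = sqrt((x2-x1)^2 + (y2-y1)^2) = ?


dx = 39.1 - 12.4 = 26.7
dy = -16.0 - 11.8 = -27.8
d = sqrt(712.89 + 772.84) = sqrt(1485.73) = 38.5452

38.5452


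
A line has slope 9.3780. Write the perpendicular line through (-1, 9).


Perpendicular slope = -1/m1 = -1/9.3780 = -0.1066
b2 = y0 - m2*x0 = 9 - 1/9.3780 = 9 - 0.1066 = 8.8934

y = -0.1066x + 8.8934


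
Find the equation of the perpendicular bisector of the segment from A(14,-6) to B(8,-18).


Midpoint = (11, -12)
Slope of AB = dy/dx = -12/(-6) = 2.0000
Perp slope = -dx/dy = -6/12 = -0.5000
b = My - (perp slope)*Mx = -12 + (-6*11)/(-12) = -12 + 5.5000 = -6.5000

y = -0.5000x - 6.5000


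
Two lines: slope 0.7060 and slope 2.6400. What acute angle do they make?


m1-m2 = -1.934
1+m1*m2 = 2.86384
tan(theta) = |-1.934/2.86384| = 0.675317
theta = arctan(|-1.934/2.86384|) = 34.0318 degrees (acute angle)

34.0318 degrees


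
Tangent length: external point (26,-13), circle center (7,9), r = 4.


d = sqrt((26-7)^2 + (-13-9)^2) = sqrt(361+484) = 29.0689
L = sqrt(845.0000 - 16) = sqrt(829.0000) = 28.7924

28.7924


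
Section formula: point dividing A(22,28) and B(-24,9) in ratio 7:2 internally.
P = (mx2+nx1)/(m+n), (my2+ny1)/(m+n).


Px = (7*(-24) + 2*22)/9 = -124/9 = -13.7778
Py = (7*9 + 2*28)/9 = 119/9 = 13.2222

P = (-13.7778, 13.2222)


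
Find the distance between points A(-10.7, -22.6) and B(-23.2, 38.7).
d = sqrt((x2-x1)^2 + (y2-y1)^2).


dx = -23.2 + 10.7 = -12.5
dy = 38.7 + 22.6 = 61.3
d = sqrt(156.25 + 3757.69) = sqrt(3913.94) = 62.5615

62.5615


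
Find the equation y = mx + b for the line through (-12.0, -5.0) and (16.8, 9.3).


m = (14.3)/(28.8) = 0.4965
b = y1 - m*x1 = -5.0 - (14.3*(-12.0))/(28.8) = -5.0 + 5.9583 = 0.9583

y = 0.4965x + 0.9583


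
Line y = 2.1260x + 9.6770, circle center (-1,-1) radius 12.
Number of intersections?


Substitute y = 2.1260x + 9.6770: (x+ 1)^2 + (2.1260x+9.6770+ 1)^2 = 144
Expand to Ax^2 + Bx + C = 0, where b-k = 10.677
A = 1+m^2 = 5.519876
B = 2(m(b-k) - h) = 2(2.1260*10.677 + 1) = 47.398604
C = h^2 + (b-k)^2 - r^2 = 1 + 113.998329 - 144 = -29.001671
disc = B^2-4AC = 2246.6277 + 640.3425 = 2886.9702
disc > 0

2 intersection points


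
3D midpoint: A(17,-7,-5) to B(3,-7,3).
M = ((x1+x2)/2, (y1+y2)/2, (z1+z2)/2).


Mx = (17+3)/2 = 10.0000
My = (-7- 7)/2 = -7.0000
Mz = (-5+3)/2 = -1.0000

M = (10.0000, -7.0000, -1.0000)


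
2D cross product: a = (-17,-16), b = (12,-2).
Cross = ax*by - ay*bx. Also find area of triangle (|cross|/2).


cross = -17*(-2) + 16*12 = 34 + 192 = 226
Triangle area = |226|/2 = 226/2 = 113.0000

cross = 226, triangle area = 113.0000


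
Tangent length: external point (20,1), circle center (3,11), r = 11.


d = sqrt((20-3)^2 + (1-11)^2) = sqrt(289+100) = 19.7231
L = sqrt(389.0000 - 121) = sqrt(268.0000) = 16.3707

16.3707


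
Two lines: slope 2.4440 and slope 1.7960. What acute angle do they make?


m1-m2 = 0.648
1+m1*m2 = 5.389424
tan(theta) = |0.648/5.389424| = 0.120235
theta = arctan(|0.648/5.389424|) = 6.8561 degrees (acute angle)

6.8561 degrees


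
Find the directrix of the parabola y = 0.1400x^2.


a = 0.1400
1/(4a) = 1.7857
directrix: y = -1.7857 = -1.7857

y = -1.7857


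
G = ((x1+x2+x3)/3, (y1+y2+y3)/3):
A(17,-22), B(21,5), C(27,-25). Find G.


Gx = (17+21+27)/3 = 65/3 = 21.6667
Gy = (-22+5- 25)/3 = -42/3 = -14.0000

G = (21.6667, -14.0000)


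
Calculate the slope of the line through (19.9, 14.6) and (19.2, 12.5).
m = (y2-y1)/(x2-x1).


dy = 12.5 - 14.6 = -2.1
dx = 19.2 - 19.9 = -0.7
m = -2.1/(-0.7) = 3.0000

m = 3.0000


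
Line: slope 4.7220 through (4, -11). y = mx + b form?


y + 11 = 4.7220(x - 4)
y = 4.7220x - 11 - 4.7220*4
y = 4.7220x - 29.8880

y = 4.7220x - 29.8880


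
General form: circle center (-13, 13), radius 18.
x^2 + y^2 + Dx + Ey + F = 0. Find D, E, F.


(x+ 13)^2 + (y-13)^2 = 18^2
D = -2h = 26, E = -2k = -26
F = h^2+k^2-r^2 = 169+169-324 = 14

D = 26, E = -26, F = 14


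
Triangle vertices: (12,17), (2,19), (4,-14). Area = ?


12*(19+ 14) = 396
2*(-14-17) = -62
4*(17-19) = -8
sum = 326
Area = |326|/2 = 163.0000

163.0000 sq units


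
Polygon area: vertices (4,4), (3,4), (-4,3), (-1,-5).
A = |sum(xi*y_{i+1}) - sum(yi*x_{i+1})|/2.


sum(xi*y_{i+1}) = 4*4 + 3*3 - 4*(-5) - 1*4 = 41
sum(yi*x_{i+1}) = 4*3 + 4*(-4) + 3*(-1) - 5*4 = -27
Area = |41 + 27|/2 = 68/2 = 34.0000

34.0000 sq units


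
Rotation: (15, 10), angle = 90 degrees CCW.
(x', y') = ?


cos(90) = 0, sin(90) = 1
x' = 15*0 - 10*1 = -10
y' = 15*1 + 10*0 = 15

(-10, 15)


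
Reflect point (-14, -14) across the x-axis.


Reflection rule for x-axis: (x, -y)
(-14, -14) -> (-14, 14)

(-14, 14)


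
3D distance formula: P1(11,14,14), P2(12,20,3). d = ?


dx=1, dy=6, dz=-11
d = sqrt(1+36+121) = sqrt(158) = 12.5698

12.5698


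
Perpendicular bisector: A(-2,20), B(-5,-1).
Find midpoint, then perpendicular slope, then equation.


Midpoint = (-3.5, 9.5)
Slope of AB = dy/dx = -21/(-3) = 7.0000
Perp slope = -dx/dy = -3/21 = -0.1429
b = My - (perp slope)*Mx = 9.5 + (-3*(-3.5))/(-21) = 9.5 - 0.5000 = 9.0000

y = -0.1429x + 9.0000


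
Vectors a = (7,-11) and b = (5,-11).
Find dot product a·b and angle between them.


a·b = 7*5 - 11*(-11) = 35 + 121 = 156
|a| = sqrt(49+121) = 13.0384
|b| = sqrt(25+121) = 12.0830
cos(theta) = 156/(sqrt(170)*sqrt(146)) = 156/sqrt(24820) = 0.990202
theta = arccos(156/sqrt(24820)) = 8.0272 degrees

a·b = 156, theta = 8.0272 deg


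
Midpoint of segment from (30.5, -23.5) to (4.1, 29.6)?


Mx = (30.5 + 4.1)/2 = 34.6/2 = 17.3000
My = (-23.5 + 29.6)/2 = 6.1/2 = 3.0500

(17.3000, 3.0500)


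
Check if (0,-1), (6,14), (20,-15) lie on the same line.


0*(14+ 15) + 6*(-15+ 1) + 20*(-1-14)
= 0 - 84 - 300 = -384

No, not collinear (determinant = -384)


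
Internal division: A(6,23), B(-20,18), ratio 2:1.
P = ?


Px = (2*(-20) + 1*6)/3 = -34/3 = -11.3333
Py = (2*18 + 1*23)/3 = 59/3 = 19.6667

P = (-11.3333, 19.6667)


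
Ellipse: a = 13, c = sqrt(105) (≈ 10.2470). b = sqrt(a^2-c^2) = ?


b^2 = 13^2 - (sqrt(105))^2 = 169 - 105 = 64
b = sqrt(64) = 8

b = 8


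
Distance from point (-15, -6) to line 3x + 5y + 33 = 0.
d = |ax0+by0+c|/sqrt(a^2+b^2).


|3*(-15) + 5*(-6) + 33| = |-42| = 42
sqrt(9 + 25) = sqrt(34) = 5.8310
d = 42/sqrt(34) = 7.2029

7.2029


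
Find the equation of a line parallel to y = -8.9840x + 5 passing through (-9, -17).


Parallel lines have equal slopes.
m2 = -8.9840
b2 = -17 + 8.9840*(-9) = -97.8560

y = -8.9840x - 97.8560


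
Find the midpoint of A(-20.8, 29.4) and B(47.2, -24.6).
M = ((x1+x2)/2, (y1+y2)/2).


Mx = (-20.8 + 47.2)/2 = 26.4/2 = 13.2000
My = (29.4 - 24.6)/2 = 4.8/2 = 2.4000

(13.2000, 2.4000)


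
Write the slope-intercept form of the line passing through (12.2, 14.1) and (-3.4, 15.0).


m = (0.9)/(-15.6) = -0.0577
b = y1 - m*x1 = 14.1 - (0.9*12.2)/(-15.6) = 14.1 + 0.7038 = 14.8038

y = -0.0577x + 14.8038


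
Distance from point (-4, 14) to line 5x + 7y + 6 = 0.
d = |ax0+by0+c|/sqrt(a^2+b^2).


|5*(-4) + 7*14 + 6| = |84| = 84
sqrt(25 + 49) = sqrt(74) = 8.6023
d = 84/sqrt(74) = 9.7648

9.7648


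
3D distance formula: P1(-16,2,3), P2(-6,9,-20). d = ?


dx=10, dy=7, dz=-23
d = sqrt(100+49+529) = sqrt(678) = 26.0384

26.0384


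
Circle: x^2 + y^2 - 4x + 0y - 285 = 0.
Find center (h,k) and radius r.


h = -D/2 = 4/2 = 2
k = -E/2 = 0/2 = 0
r^2 = h^2 + k^2 - F = 4 + 0 + 285 = 289
r = 17

Center (2, 0), radius = 17


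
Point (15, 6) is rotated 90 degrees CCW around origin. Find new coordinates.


cos(90) = 0, sin(90) = 1
x' = 15*0 - 6*1 = -6
y' = 15*1 + 6*0 = 15

(-6, 15)


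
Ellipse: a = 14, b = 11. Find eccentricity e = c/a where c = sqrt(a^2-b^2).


c = sqrt(196-121) = sqrt(75) = 8.6603
e = c/a = sqrt(75)/14 = 0.6186

e = 0.6186


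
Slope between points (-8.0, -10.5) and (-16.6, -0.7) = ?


dy = -0.7 + 10.5 = 9.8
dx = -16.6 + 8.0 = -8.6
m = 9.8/(-8.6) = -1.1395

m = -1.1395


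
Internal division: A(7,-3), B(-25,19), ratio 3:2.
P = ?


Px = (3*(-25) + 2*7)/5 = -61/5 = -12.2000
Py = (3*19 + 2*(-3))/5 = 51/5 = 10.2000

P = (-12.2000, 10.2000)


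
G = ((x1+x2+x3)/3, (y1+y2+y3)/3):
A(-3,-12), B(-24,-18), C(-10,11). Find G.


Gx = (-3- 24- 10)/3 = -37/3 = -12.3333
Gy = (-12- 18+11)/3 = -19/3 = -6.3333

G = (-12.3333, -6.3333)


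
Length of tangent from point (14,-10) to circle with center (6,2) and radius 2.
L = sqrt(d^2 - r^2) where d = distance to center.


d = sqrt((14-6)^2 + (-10-2)^2) = sqrt(64+144) = 14.4222
L = sqrt(208.0000 - 4) = sqrt(204.0000) = 14.2829

14.2829


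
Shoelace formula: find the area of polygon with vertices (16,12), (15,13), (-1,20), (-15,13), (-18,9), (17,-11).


sum(xi*y_{i+1}) = 16*13 + 15*20 - 1*13 - 15*9 - 18*(-11) + 17*12 = 762
sum(yi*x_{i+1}) = 12*15 + 13*(-1) + 20*(-15) + 13*(-18) + 9*17 - 11*16 = -390
Area = |762 + 390|/2 = 1152/2 = 576.0000

576.0000 sq units


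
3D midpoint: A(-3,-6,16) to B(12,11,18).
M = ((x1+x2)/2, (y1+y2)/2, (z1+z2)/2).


Mx = (-3+12)/2 = 4.5000
My = (-6+11)/2 = 2.5000
Mz = (16+18)/2 = 17.0000

M = (4.5000, 2.5000, 17.0000)


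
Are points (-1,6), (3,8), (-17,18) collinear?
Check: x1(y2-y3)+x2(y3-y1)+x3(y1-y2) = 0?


-1*(8-18) + 3*(18-6) - 17*(6-8)
= 10 + 36 + 34 = 80

No, not collinear (determinant = 80)


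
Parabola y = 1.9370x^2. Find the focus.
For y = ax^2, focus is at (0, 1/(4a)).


a = 1.9370
4a = 7.7480
focus = (0, 1/7.7480) = (0, 0.1291)

Focus = (0, 0.1291)


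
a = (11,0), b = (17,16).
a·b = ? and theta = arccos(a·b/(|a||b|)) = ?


a·b = 11*17 + 0*16 = 187 + 0 = 187
|a| = sqrt(121+0) = 11.0000
|b| = sqrt(289+256) = 23.3452
cos(theta) = 187/(sqrt(121)*sqrt(545)) = 187/sqrt(65945) = 0.728200
theta = arccos(187/sqrt(65945)) = 43.2643 degrees

a·b = 187, theta = 43.2643 deg


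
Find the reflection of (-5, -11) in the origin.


Reflection rule for origin: (-x, -y)
(-5, -11) -> (5, 11)

(5, 11)


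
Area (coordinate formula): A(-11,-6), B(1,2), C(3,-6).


-11*(2+ 6) = -88
1*(-6+ 6) = 0
3*(-6-2) = -24
sum = -112
Area = |-112|/2 = 56.0000

56.0000 sq units


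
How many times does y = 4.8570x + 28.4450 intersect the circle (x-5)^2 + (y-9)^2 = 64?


Substitute y = 4.8570x + 28.4450: (x-5)^2 + (4.8570x+28.4450-9)^2 = 64
Expand to Ax^2 + Bx + C = 0, where b-k = 19.445
A = 1+m^2 = 24.590449
B = 2(m(b-k) - h) = 2(4.8570*19.445 - 5) = 178.88873
C = h^2 + (b-k)^2 - r^2 = 25 + 378.108025 - 64 = 339.108025
disc = B^2-4AC = 32001.1777 - 33355.2744 = -1354.0967
disc < 0

0 intersection points


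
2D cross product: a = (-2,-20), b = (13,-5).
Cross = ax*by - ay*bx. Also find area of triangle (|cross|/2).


cross = -2*(-5) + 20*13 = 10 + 260 = 270
Triangle area = |270|/2 = 270/2 = 135.0000

cross = 270, triangle area = 135.0000


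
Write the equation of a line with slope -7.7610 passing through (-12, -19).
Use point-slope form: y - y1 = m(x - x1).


y + 19 = -7.7610(x + 12)
y = -7.7610x - 19 + 7.7610*(-12)
y = -7.7610x - 112.1320

y = -7.7610x - 112.1320


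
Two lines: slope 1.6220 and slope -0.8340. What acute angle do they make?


m1-m2 = 2.456
1+m1*m2 = -0.352748
tan(theta) = |2.456/(-0.352748)| = 6.962477
theta = arctan(|2.456/(-0.352748)|) = 81.8267 degrees (acute angle)

81.8267 degrees


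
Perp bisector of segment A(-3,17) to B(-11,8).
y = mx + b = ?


Midpoint = (-7, 12.5)
Slope of AB = dy/dx = -9/(-8) = 1.1250
Perp slope = -dx/dy = -8/9 = -0.8889
b = My - (perp slope)*Mx = 12.5 + (-8*(-7))/(-9) = 12.5 - 6.2222 = 6.2778

y = -0.8889x + 6.2778
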